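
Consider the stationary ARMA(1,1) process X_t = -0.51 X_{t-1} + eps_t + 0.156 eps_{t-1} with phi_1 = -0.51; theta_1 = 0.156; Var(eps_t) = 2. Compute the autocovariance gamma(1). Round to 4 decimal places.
\gamma(1) = -0.8808

Multiply the model equation by X_{t-k} and take expectations. With theta_0 = psi_0 = 1 and psi_j the MA(infinity) weights, this gives
  gamma(k) - sum_i phi_i gamma(k-i) = c_k,
  c_k = sigma^2 * sum_{j=k..q} theta_j psi_{j-k}   (c_k = 0 for k > q),
using gamma(-m) = gamma(m).
psi-weights needed (psi_j = theta_j + sum_i phi_i psi_{j-i}):
  psi_1 = theta_1 + phi_1 = 0.156 + (-0.51) = -0.354
Right-hand sides:
  c_0 = sigma^2 (1 + theta_1 psi_1) = 2 * (1 + (0.156)(-0.354)) = 2 * 0.944776 = 1.889552
  c_1 = sigma^2 theta_1 = 2 * (0.156) = 0.312
  c_2 = 0
Equations for k = 0 and k = 1 (AR order 1):
  gamma(0) = phi_1 gamma(1) + c_0
  gamma(1) = phi_1 gamma(0) + c_1
Substituting the second into the first: gamma(0) (1 - phi_1^2) = c_0 + phi_1 c_1, so
  gamma(0) = (c_0 + phi_1 c_1) / (1 - phi_1^2) = (1.889552 + (-0.51)(0.312)) / (1 - (-0.51)^2) = 1.730432 / 0.7399 = 2.338738.
  gamma(1) = phi_1 gamma(0) + c_1 = (-0.51)(2.338738) + (0.312) = -0.880756.
Therefore gamma(1) = -0.8808 (to 4 decimal places).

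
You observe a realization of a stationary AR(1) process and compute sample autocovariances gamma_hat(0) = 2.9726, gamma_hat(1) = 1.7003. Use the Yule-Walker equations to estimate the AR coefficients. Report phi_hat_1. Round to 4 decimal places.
\hat\phi_{1} = 0.5720

The Yule-Walker equations for an AR(p) process read, in matrix form,
  Gamma_p phi = r_p,   with   (Gamma_p)_{ij} = gamma(|i - j|),
                       (r_p)_i = gamma(i),   i,j = 1..p.
Substitute the sample gammas (Toeplitz matrix and right-hand side of size 1):
  Gamma_p = [[2.9726]]
  r_p     = [1.7003]
With p = 1 this is the single equation gamma(0) phi_1 = gamma(1):
  phi_hat_1 = gamma(1) / gamma(0) = 1.7003 / 2.9726 = 0.5720.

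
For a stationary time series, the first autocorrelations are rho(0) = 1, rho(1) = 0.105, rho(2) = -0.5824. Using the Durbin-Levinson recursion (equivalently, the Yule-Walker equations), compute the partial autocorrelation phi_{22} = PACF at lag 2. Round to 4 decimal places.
\phi_{22} = -0.6000

The PACF at lag k is phi_{kk}, the last component of the solution
to the Yule-Walker system G_k phi = r_k where
  (G_k)_{ij} = rho(|i - j|), (r_k)_i = rho(i), i,j = 1..k.
Equivalently, Durbin-Levinson gives phi_{kk} iteratively:
  phi_{11} = rho(1)
  phi_{kk} = [rho(k) - sum_{j=1..k-1} phi_{k-1,j} rho(k-j)]
            / [1 - sum_{j=1..k-1} phi_{k-1,j} rho(j)],
  phi_{k,j} = phi_{k-1,j} - phi_{kk} phi_{k-1,k-j},  j = 1..k-1.
Step k = 1:
  phi_11 = rho(1) = 0.105.
Step k = 2:
  phi_22 = [rho(2) - phi_11 rho(1)] / [1 - phi_11 rho(1)] = [-0.5824 - (0.105)(0.105)] / [1 - (0.105)(0.105)]
         = -0.593425 / 0.988975 = -0.6.
Therefore phi_{22} = -0.6000.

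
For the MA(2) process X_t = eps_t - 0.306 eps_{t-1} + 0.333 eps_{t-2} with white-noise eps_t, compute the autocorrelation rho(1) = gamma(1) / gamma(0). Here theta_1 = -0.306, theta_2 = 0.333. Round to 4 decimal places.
\rho(1) = -0.3386

For an MA(q) process with theta_0 = 1, the autocovariance is
  gamma(k) = sigma^2 * sum_{i=0..q-k} theta_i * theta_{i+k},
and rho(k) = gamma(k) / gamma(0). Sigma^2 cancels.
  numerator   = (1)*(-0.306) + (-0.306)*(0.333) = -0.407898.
  denominator = (1)^2 + (-0.306)^2 + (0.333)^2 = 1.204525.
  rho(1) = -0.407898 / 1.204525 = -0.3386.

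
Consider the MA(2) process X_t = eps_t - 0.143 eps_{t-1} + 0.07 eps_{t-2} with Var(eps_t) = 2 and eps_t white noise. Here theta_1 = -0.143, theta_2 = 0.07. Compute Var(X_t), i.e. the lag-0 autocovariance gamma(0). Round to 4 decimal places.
\gamma(0) = 2.0507

For an MA(q) process X_t = eps_t + sum_i theta_i eps_{t-i} with
Var(eps_t) = sigma^2, the variance is
  gamma(0) = sigma^2 * (1 + sum_i theta_i^2).
  sum_i theta_i^2 = (-0.143)^2 + (0.07)^2 = 0.020449 + 0.0049 = 0.025349.
  gamma(0) = 2 * (1 + 0.025349) = 2 * 1.025349 = 2.050698, which rounds to 2.0507.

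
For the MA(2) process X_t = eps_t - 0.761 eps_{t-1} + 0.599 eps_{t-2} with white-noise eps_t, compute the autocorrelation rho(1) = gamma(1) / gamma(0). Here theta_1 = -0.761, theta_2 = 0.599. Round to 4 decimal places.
\rho(1) = -0.6279

For an MA(q) process with theta_0 = 1, the autocovariance is
  gamma(k) = sigma^2 * sum_{i=0..q-k} theta_i * theta_{i+k},
and rho(k) = gamma(k) / gamma(0). Sigma^2 cancels.
  numerator   = (1)*(-0.761) + (-0.761)*(0.599) = -1.216839.
  denominator = (1)^2 + (-0.761)^2 + (0.599)^2 = 1.937922.
  rho(1) = -1.216839 / 1.937922 = -0.6279.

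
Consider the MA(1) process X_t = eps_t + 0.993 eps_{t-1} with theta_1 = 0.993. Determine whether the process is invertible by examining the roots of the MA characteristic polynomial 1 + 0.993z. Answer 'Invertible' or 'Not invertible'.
\text{Invertible}

The MA(q) characteristic polynomial is P(z) = 1 + 0.993z.
Invertibility requires all roots to lie outside the unit circle, i.e. |z| > 1 for every root.
This is linear in z: 1 + (0.993) z = 0  =>  z = -1/(0.993) = -1.007049,  |z| = 1.007049.
Moduli of all roots: 1.0070.
All moduli strictly greater than 1? Yes.
Verdict: Invertible.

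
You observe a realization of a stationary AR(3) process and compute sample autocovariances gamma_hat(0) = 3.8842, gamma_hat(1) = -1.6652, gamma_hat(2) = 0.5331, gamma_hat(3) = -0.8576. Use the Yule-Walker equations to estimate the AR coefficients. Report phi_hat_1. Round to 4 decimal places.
\hat\phi_{1} = -0.4660

The Yule-Walker equations for an AR(p) process read, in matrix form,
  Gamma_p phi = r_p,   with   (Gamma_p)_{ij} = gamma(|i - j|),
                       (r_p)_i = gamma(i),   i,j = 1..p.
Substitute the sample gammas (Toeplitz matrix and right-hand side of size 3):
  Gamma_p = [[3.8842, -1.6652, 0.5331], [-1.6652, 3.8842, -1.6652], [0.5331, -1.6652, 3.8842]]
  r_p     = [-1.6652, 0.5331, -0.8576]
Written out (R1..R3):
  (R1) 3.8842 phi_1 - 1.6652 phi_2 + 0.5331 phi_3 = -1.6652
  (R2) -1.6652 phi_1 + 3.8842 phi_2 - 1.6652 phi_3 = 0.5331
  (R3) 0.5331 phi_1 - 1.6652 phi_2 + 3.8842 phi_3 = -0.8576
Gaussian elimination:
  R2 <- R2 - (-1.6652/3.8842) R1 = R2 - (-0.428711) R1:  3.17031 phi_2 - 1.436654 phi_3 = -0.18079
  R3 <- R3 - (0.5331/3.8842) R1 = R3 - (0.137248) R1:  -1.436654 phi_2 + 3.811033 phi_3 = -0.629054
  R3 <- R3 - (-1.436654/3.17031) R2 = R3 - (-0.453159) R2:  3.16 phi_3 = -0.710981
Back-substitution:
  phi_hat_3 = -0.710981 / 3.16 = -0.224994
  phi_hat_2 = (-0.18079 - (-1.436654)(-0.224994)) / 3.17031 = -0.158984
  phi_hat_1 = (-1.6652 - (-1.6652)(-0.158984) - (0.5331)(-0.224994)) / 3.8842 = -0.465989
So phi_hat = [-0.4660, -0.1590, -0.2250].
Therefore phi_hat_1 = -0.4660.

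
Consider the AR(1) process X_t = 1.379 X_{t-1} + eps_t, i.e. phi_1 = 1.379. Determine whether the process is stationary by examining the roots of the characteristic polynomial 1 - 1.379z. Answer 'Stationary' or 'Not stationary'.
\text{Not stationary}

The AR(p) characteristic polynomial is P(z) = 1 - 1.379z.
Stationarity requires all roots to lie outside the unit circle, i.e. |z| > 1 for every root.
This is linear in z: 1 + (-1.379) z = 0  =>  z = -1/(-1.379) = 0.725163,  |z| = 0.725163.
Moduli of all roots: 0.7252.
All moduli strictly greater than 1? No.
Verdict: Not stationary.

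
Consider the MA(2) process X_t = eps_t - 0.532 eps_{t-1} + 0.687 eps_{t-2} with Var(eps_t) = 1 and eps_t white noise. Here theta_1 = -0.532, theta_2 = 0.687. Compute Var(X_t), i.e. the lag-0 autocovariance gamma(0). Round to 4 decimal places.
\gamma(0) = 1.7550

For an MA(q) process X_t = eps_t + sum_i theta_i eps_{t-i} with
Var(eps_t) = sigma^2, the variance is
  gamma(0) = sigma^2 * (1 + sum_i theta_i^2).
  sum_i theta_i^2 = (-0.532)^2 + (0.687)^2 = 0.283024 + 0.471969 = 0.754993.
  gamma(0) = 1 * (1 + 0.754993) = 1 * 1.754993 = 1.754993, which rounds to 1.7550.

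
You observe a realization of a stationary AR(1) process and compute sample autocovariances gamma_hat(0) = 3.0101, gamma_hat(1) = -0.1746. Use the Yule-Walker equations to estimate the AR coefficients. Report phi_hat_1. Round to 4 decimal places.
\hat\phi_{1} = -0.0580

The Yule-Walker equations for an AR(p) process read, in matrix form,
  Gamma_p phi = r_p,   with   (Gamma_p)_{ij} = gamma(|i - j|),
                       (r_p)_i = gamma(i),   i,j = 1..p.
Substitute the sample gammas (Toeplitz matrix and right-hand side of size 1):
  Gamma_p = [[3.0101]]
  r_p     = [-0.1746]
With p = 1 this is the single equation gamma(0) phi_1 = gamma(1):
  phi_hat_1 = gamma(1) / gamma(0) = -0.1746 / 3.0101 = -0.0580.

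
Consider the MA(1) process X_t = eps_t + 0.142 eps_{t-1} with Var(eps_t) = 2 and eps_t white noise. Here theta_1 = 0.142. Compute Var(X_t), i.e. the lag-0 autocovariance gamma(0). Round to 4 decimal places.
\gamma(0) = 2.0403

For an MA(q) process X_t = eps_t + sum_i theta_i eps_{t-i} with
Var(eps_t) = sigma^2, the variance is
  gamma(0) = sigma^2 * (1 + sum_i theta_i^2).
  sum_i theta_i^2 = (0.142)^2 = 0.020164.
  gamma(0) = 2 * (1 + 0.020164) = 2 * 1.020164 = 2.040328, which rounds to 2.0403.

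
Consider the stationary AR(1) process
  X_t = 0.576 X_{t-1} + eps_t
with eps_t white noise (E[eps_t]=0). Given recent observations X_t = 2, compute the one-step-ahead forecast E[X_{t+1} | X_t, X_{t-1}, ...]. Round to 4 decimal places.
E[X_{t+1} \mid \mathcal F_t] = 1.1520

For an AR(p) model X_t = c + sum_i phi_i X_{t-i} + eps_t, the
one-step-ahead conditional mean is
  E[X_{t+1} | X_t, ...] = c + sum_i phi_i X_{t+1-i}.
Substitute known values:
  E[X_{t+1} | ...] = (0.576) * (2)
                   = 1.1520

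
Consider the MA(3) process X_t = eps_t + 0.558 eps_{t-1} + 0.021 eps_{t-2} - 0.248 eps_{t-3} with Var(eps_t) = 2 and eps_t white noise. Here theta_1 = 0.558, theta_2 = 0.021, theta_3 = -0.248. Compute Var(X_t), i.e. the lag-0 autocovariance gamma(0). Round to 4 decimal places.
\gamma(0) = 2.7466

For an MA(q) process X_t = eps_t + sum_i theta_i eps_{t-i} with
Var(eps_t) = sigma^2, the variance is
  gamma(0) = sigma^2 * (1 + sum_i theta_i^2).
  sum_i theta_i^2 = (0.558)^2 + (0.021)^2 + (-0.248)^2 = 0.311364 + 0.000441 + 0.061504 = 0.373309.
  gamma(0) = 2 * (1 + 0.373309) = 2 * 1.373309 = 2.746618, which rounds to 2.7466.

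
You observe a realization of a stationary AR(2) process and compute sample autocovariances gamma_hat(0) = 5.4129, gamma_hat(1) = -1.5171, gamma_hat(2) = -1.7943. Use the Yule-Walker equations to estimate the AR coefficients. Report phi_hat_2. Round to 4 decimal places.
\hat\phi_{2} = -0.4450

The Yule-Walker equations for an AR(p) process read, in matrix form,
  Gamma_p phi = r_p,   with   (Gamma_p)_{ij} = gamma(|i - j|),
                       (r_p)_i = gamma(i),   i,j = 1..p.
Substitute the sample gammas (Toeplitz matrix and right-hand side of size 2):
  Gamma_p = [[5.4129, -1.5171], [-1.5171, 5.4129]]
  r_p     = [-1.5171, -1.7943]
Written out:
  5.4129 phi_1 - 1.5171 phi_2 = -1.5171
  -1.5171 phi_1 + 5.4129 phi_2 = -1.7943
Solve by Cramer's rule:
  det = gamma(0)^2 - gamma(1)^2 = (5.4129)^2 - (-1.5171)^2 = 29.29948641 - 2.30159241 = 26.997894
  phi_hat_1 = [gamma(1) gamma(0) - gamma(1) gamma(2)] / det = [(-1.5171)(5.4129) - (-1.5171)(-1.7943)] / 26.997894 = -10.93404312 / 26.997894 = -0.405
  phi_hat_2 = [gamma(0) gamma(2) - gamma(1)^2] / det = [(5.4129)(-1.7943) - (-1.5171)^2] / 26.997894 = -12.01395888 / 26.997894 = -0.445
So phi_hat = [-0.4050, -0.4450].
Therefore phi_hat_2 = -0.4450.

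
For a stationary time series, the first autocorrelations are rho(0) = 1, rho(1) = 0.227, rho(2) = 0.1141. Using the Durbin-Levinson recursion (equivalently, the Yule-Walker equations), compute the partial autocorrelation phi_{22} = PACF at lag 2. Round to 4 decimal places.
\phi_{22} = 0.0660

The PACF at lag k is phi_{kk}, the last component of the solution
to the Yule-Walker system G_k phi = r_k where
  (G_k)_{ij} = rho(|i - j|), (r_k)_i = rho(i), i,j = 1..k.
Equivalently, Durbin-Levinson gives phi_{kk} iteratively:
  phi_{11} = rho(1)
  phi_{kk} = [rho(k) - sum_{j=1..k-1} phi_{k-1,j} rho(k-j)]
            / [1 - sum_{j=1..k-1} phi_{k-1,j} rho(j)],
  phi_{k,j} = phi_{k-1,j} - phi_{kk} phi_{k-1,k-j},  j = 1..k-1.
Step k = 1:
  phi_11 = rho(1) = 0.227.
Step k = 2:
  phi_22 = [rho(2) - phi_11 rho(1)] / [1 - phi_11 rho(1)] = [0.1141 - (0.227)(0.227)] / [1 - (0.227)(0.227)]
         = 0.062571 / 0.948471 = 0.066.
Therefore phi_{22} = 0.0660.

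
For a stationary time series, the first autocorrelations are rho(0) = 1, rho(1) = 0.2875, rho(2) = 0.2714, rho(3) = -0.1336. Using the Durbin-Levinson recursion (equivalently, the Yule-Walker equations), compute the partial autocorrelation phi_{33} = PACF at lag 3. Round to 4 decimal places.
\phi_{33} = -0.2900

The PACF at lag k is phi_{kk}, the last component of the solution
to the Yule-Walker system G_k phi = r_k where
  (G_k)_{ij} = rho(|i - j|), (r_k)_i = rho(i), i,j = 1..k.
Equivalently, Durbin-Levinson gives phi_{kk} iteratively:
  phi_{11} = rho(1)
  phi_{kk} = [rho(k) - sum_{j=1..k-1} phi_{k-1,j} rho(k-j)]
            / [1 - sum_{j=1..k-1} phi_{k-1,j} rho(j)],
  phi_{k,j} = phi_{k-1,j} - phi_{kk} phi_{k-1,k-j},  j = 1..k-1.
Step k = 1:
  phi_11 = rho(1) = 0.2875.
Step k = 2:
  phi_22 = [rho(2) - phi_11 rho(1)] / [1 - phi_11 rho(1)] = [0.2714 - (0.2875)(0.2875)] / [1 - (0.2875)(0.2875)]
         = 0.18874375 / 0.91734375 = 0.20575.
  Update: phi_21 = phi_11 - phi_22 phi_11 = 0.2875 - (0.20575)(0.2875) = 0.228347.
Step k = 3:
  phi_33 = [rho(3) - phi_21 rho(2) - phi_22 rho(1)] / [1 - phi_21 rho(1) - phi_22 rho(2)]
    numerator   = -0.1336 - (0.228347)(0.2714) - (0.20575)(0.2875) = -0.25472653
    denominator = 1 - (0.228347)(0.2875) - (0.20575)(0.2714) = 0.87850967
  phi_33 = -0.25472653 / 0.87850967 = -0.29.
Therefore phi_{33} = -0.2900.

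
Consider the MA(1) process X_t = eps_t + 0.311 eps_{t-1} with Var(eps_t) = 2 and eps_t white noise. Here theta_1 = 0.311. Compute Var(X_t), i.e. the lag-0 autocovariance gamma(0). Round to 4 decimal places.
\gamma(0) = 2.1934

For an MA(q) process X_t = eps_t + sum_i theta_i eps_{t-i} with
Var(eps_t) = sigma^2, the variance is
  gamma(0) = sigma^2 * (1 + sum_i theta_i^2).
  sum_i theta_i^2 = (0.311)^2 = 0.096721.
  gamma(0) = 2 * (1 + 0.096721) = 2 * 1.096721 = 2.193442, which rounds to 2.1934.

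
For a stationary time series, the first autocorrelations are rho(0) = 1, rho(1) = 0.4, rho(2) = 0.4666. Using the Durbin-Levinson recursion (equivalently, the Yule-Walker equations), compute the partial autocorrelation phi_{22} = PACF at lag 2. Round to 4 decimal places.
\phi_{22} = 0.3650

The PACF at lag k is phi_{kk}, the last component of the solution
to the Yule-Walker system G_k phi = r_k where
  (G_k)_{ij} = rho(|i - j|), (r_k)_i = rho(i), i,j = 1..k.
Equivalently, Durbin-Levinson gives phi_{kk} iteratively:
  phi_{11} = rho(1)
  phi_{kk} = [rho(k) - sum_{j=1..k-1} phi_{k-1,j} rho(k-j)]
            / [1 - sum_{j=1..k-1} phi_{k-1,j} rho(j)],
  phi_{k,j} = phi_{k-1,j} - phi_{kk} phi_{k-1,k-j},  j = 1..k-1.
Step k = 1:
  phi_11 = rho(1) = 0.4.
Step k = 2:
  phi_22 = [rho(2) - phi_11 rho(1)] / [1 - phi_11 rho(1)] = [0.4666 - (0.4)(0.4)] / [1 - (0.4)(0.4)]
         = 0.3066 / 0.84 = 0.365.
Therefore phi_{22} = 0.3650.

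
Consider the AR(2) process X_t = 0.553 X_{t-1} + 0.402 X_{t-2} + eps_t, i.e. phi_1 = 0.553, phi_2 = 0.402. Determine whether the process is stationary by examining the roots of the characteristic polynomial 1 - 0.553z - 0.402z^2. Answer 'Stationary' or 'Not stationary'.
\text{Stationary}

The AR(p) characteristic polynomial is P(z) = 1 - 0.553z - 0.402z^2.
Stationarity requires all roots to lie outside the unit circle, i.e. |z| > 1 for every root.
Set 1 + (-0.553) z + (-0.402) z^2 = 0, i.e. a z^2 + b z + c = 0 with a = -0.402, b = -0.553, c = 1.
Discriminant D = b^2 - 4ac = (-0.553)^2 - 4*(-0.402)*1 = 0.305809 - (-1.608) = 1.913809.
D >= 0, so the roots are real: z = (-b +/- sqrt(D)) / (2a) = (0.553 +/- 1.383405) / (-0.804).
  z_1 = (0.553 + 1.383405) / (-0.804) = -2.4085,   |z_1| = 2.4085.
  z_2 = (0.553 - 1.383405) / (-0.804) = 1.0328,   |z_2| = 1.0328.
Moduli of all roots: 2.4085, 1.0328.
All moduli strictly greater than 1? Yes.
Verdict: Stationary.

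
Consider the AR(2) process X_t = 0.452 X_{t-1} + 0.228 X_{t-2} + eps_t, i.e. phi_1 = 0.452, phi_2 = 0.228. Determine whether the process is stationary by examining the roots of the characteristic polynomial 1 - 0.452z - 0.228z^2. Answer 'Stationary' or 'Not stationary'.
\text{Stationary}

The AR(p) characteristic polynomial is P(z) = 1 - 0.452z - 0.228z^2.
Stationarity requires all roots to lie outside the unit circle, i.e. |z| > 1 for every root.
Set 1 + (-0.452) z + (-0.228) z^2 = 0, i.e. a z^2 + b z + c = 0 with a = -0.228, b = -0.452, c = 1.
Discriminant D = b^2 - 4ac = (-0.452)^2 - 4*(-0.228)*1 = 0.204304 - (-0.912) = 1.116304.
D >= 0, so the roots are real: z = (-b +/- sqrt(D)) / (2a) = (0.452 +/- 1.056553) / (-0.456).
  z_1 = (0.452 + 1.056553) / (-0.456) = -3.3082,   |z_1| = 3.3082.
  z_2 = (0.452 - 1.056553) / (-0.456) = 1.3258,   |z_2| = 1.3258.
Moduli of all roots: 3.3082, 1.3258.
All moduli strictly greater than 1? Yes.
Verdict: Stationary.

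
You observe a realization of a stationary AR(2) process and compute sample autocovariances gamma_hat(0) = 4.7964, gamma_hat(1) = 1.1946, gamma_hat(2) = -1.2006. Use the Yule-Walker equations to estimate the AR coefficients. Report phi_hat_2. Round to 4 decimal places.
\hat\phi_{2} = -0.3330

The Yule-Walker equations for an AR(p) process read, in matrix form,
  Gamma_p phi = r_p,   with   (Gamma_p)_{ij} = gamma(|i - j|),
                       (r_p)_i = gamma(i),   i,j = 1..p.
Substitute the sample gammas (Toeplitz matrix and right-hand side of size 2):
  Gamma_p = [[4.7964, 1.1946], [1.1946, 4.7964]]
  r_p     = [1.1946, -1.2006]
Written out:
  4.7964 phi_1 + 1.1946 phi_2 = 1.1946
  1.1946 phi_1 + 4.7964 phi_2 = -1.2006
Solve by Cramer's rule:
  det = gamma(0)^2 - gamma(1)^2 = (4.7964)^2 - (1.1946)^2 = 23.00545296 - 1.42706916 = 21.5783838
  phi_hat_1 = [gamma(1) gamma(0) - gamma(1) gamma(2)] / det = [(1.1946)(4.7964) - (1.1946)(-1.2006)] / 21.5783838 = 7.1640162 / 21.5783838 = 0.332
  phi_hat_2 = [gamma(0) gamma(2) - gamma(1)^2] / det = [(4.7964)(-1.2006) - (1.1946)^2] / 21.5783838 = -7.185627 / 21.5783838 = -0.333
So phi_hat = [0.3320, -0.3330].
Therefore phi_hat_2 = -0.3330.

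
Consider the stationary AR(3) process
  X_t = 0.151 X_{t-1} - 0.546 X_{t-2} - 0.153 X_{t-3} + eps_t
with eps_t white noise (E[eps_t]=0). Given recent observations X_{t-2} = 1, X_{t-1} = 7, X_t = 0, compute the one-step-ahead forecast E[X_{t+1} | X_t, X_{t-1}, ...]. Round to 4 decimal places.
E[X_{t+1} \mid \mathcal F_t] = -3.9750

For an AR(p) model X_t = c + sum_i phi_i X_{t-i} + eps_t, the
one-step-ahead conditional mean is
  E[X_{t+1} | X_t, ...] = c + sum_i phi_i X_{t+1-i}.
Substitute known values:
  E[X_{t+1} | ...] = (0.151) * (0) + (-0.546) * (7) + (-0.153) * (1)
                   = -3.9750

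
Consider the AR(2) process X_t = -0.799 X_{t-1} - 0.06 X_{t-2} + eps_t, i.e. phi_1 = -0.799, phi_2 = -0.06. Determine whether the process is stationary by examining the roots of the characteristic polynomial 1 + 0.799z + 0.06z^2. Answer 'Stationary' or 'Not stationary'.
\text{Stationary}

The AR(p) characteristic polynomial is P(z) = 1 + 0.799z + 0.06z^2.
Stationarity requires all roots to lie outside the unit circle, i.e. |z| > 1 for every root.
Set 1 + (0.799) z + (0.06) z^2 = 0, i.e. a z^2 + b z + c = 0 with a = 0.06, b = 0.799, c = 1.
Discriminant D = b^2 - 4ac = (0.799)^2 - 4*(0.06)*1 = 0.638401 - (0.24) = 0.398401.
D >= 0, so the roots are real: z = (-b +/- sqrt(D)) / (2a) = (-0.799 +/- 0.63119) / (0.12).
  z_1 = (-0.799 + 0.63119) / (0.12) = -1.3984,   |z_1| = 1.3984.
  z_2 = (-0.799 - 0.63119) / (0.12) = -11.9183,   |z_2| = 11.9183.
Moduli of all roots: 1.3984, 11.9183.
All moduli strictly greater than 1? Yes.
Verdict: Stationary.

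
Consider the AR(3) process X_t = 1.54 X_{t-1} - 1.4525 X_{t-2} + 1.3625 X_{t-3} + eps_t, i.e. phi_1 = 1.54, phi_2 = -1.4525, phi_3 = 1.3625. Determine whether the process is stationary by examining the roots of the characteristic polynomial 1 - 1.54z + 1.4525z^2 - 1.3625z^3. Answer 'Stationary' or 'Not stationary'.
\text{Not stationary}

The AR(p) characteristic polynomial is P(z) = 1 - 1.54z + 1.4525z^2 - 1.3625z^3.
Stationarity requires all roots to lie outside the unit circle, i.e. |z| > 1 for every root.
Degree 3: look for a simple real root z0 first, then factor out (1 - z/z0) and solve the remaining quadratic.
Testing z0 = 0.8: P(0.8) = 1 + (-1.54)(0.8) + (1.4525)(0.8)^2 + (-1.3625)(0.8)^3
  = 1 + (-1.232) + (0.9296) + (-0.6976) = 0.  So z_0 = 0.8 is a root, |z_0| = 0.8.
Divide out the factor (1 - 1.25 z) = (1 - z/z0) (since 1/z0 = 1.25):
  P(z) = (1 - 1.25 z)(1 + (-0.29) z + (1.09) z^2)
  [check: z-coef -0.29 - (1.25) = -1.54; z^2-coef 1.09 - (1.25)(-0.29) = 1.4525; z^3-coef -(1.25)(1.09) = -1.3625.]
Remaining roots from the quadratic factor 1 + (-0.29) z + (1.09) z^2:
  Set 1 + (-0.29) z + (1.09) z^2 = 0, i.e. a z^2 + b z + c = 0 with a = 1.09, b = -0.29, c = 1.
  Discriminant D = b^2 - 4ac = (-0.29)^2 - 4*(1.09)*1 = 0.0841 - (4.36) = -4.2759.
  D < 0, so the roots are the complex-conjugate pair z = (-b +/- i sqrt(-D)) / (2a) = 0.133 +/- 0.9485i.
  For a conjugate pair |z|^2 = z * conj(z) = (product of roots) = c/a = 1/(1.09) = 0.917431, so |z| = sqrt(0.917431) = 0.9578 for both roots.
Moduli of all roots: 0.8000, 0.9578, 0.9578.
All moduli strictly greater than 1? No.
Verdict: Not stationary.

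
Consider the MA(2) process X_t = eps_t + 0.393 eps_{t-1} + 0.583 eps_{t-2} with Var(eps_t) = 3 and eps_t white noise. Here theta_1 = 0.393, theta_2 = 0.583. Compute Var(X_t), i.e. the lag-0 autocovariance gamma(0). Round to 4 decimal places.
\gamma(0) = 4.4830

For an MA(q) process X_t = eps_t + sum_i theta_i eps_{t-i} with
Var(eps_t) = sigma^2, the variance is
  gamma(0) = sigma^2 * (1 + sum_i theta_i^2).
  sum_i theta_i^2 = (0.393)^2 + (0.583)^2 = 0.154449 + 0.339889 = 0.494338.
  gamma(0) = 3 * (1 + 0.494338) = 3 * 1.494338 = 4.483014, which rounds to 4.4830.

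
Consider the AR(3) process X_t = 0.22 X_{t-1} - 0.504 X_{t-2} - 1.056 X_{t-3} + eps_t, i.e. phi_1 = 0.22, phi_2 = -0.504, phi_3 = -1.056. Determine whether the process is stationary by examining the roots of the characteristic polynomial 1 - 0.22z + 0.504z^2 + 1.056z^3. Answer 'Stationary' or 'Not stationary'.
\text{Not stationary}

The AR(p) characteristic polynomial is P(z) = 1 - 0.22z + 0.504z^2 + 1.056z^3.
Stationarity requires all roots to lie outside the unit circle, i.e. |z| > 1 for every root.
Degree 3: look for a simple real root z0 first, then factor out (1 - z/z0) and solve the remaining quadratic.
Testing z0 = -1.25: P(-1.25) = 1 + (-0.22)(-1.25) + (0.504)(-1.25)^2 + (1.056)(-1.25)^3
  = 1 + (0.275) + (0.7875) + (-2.0625) = 0.  So z_0 = -1.25 is a root, |z_0| = 1.25.
Divide out the factor (1 + 0.8 z) = (1 - z/z0) (since 1/z0 = -0.8):
  P(z) = (1 + 0.8 z)(1 + (-1.02) z + (1.32) z^2)
  [check: z-coef -1.02 - (-0.8) = -0.22; z^2-coef 1.32 - (-0.8)(-1.02) = 0.504; z^3-coef -(-0.8)(1.32) = 1.056.]
Remaining roots from the quadratic factor 1 + (-1.02) z + (1.32) z^2:
  Set 1 + (-1.02) z + (1.32) z^2 = 0, i.e. a z^2 + b z + c = 0 with a = 1.32, b = -1.02, c = 1.
  Discriminant D = b^2 - 4ac = (-1.02)^2 - 4*(1.32)*1 = 1.0404 - (5.28) = -4.2396.
  D < 0, so the roots are the complex-conjugate pair z = (-b +/- i sqrt(-D)) / (2a) = 0.3864 +/- 0.7799i.
  For a conjugate pair |z|^2 = z * conj(z) = (product of roots) = c/a = 1/(1.32) = 0.757576, so |z| = sqrt(0.757576) = 0.8704 for both roots.
Moduli of all roots: 1.2500, 0.8704, 0.8704.
All moduli strictly greater than 1? No.
Verdict: Not stationary.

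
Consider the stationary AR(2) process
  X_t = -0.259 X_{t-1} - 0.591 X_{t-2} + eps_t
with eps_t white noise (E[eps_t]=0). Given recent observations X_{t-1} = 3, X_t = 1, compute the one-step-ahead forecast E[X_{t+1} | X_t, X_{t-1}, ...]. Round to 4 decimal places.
E[X_{t+1} \mid \mathcal F_t] = -2.0320

For an AR(p) model X_t = c + sum_i phi_i X_{t-i} + eps_t, the
one-step-ahead conditional mean is
  E[X_{t+1} | X_t, ...] = c + sum_i phi_i X_{t+1-i}.
Substitute known values:
  E[X_{t+1} | ...] = (-0.259) * (1) + (-0.591) * (3)
                   = -2.0320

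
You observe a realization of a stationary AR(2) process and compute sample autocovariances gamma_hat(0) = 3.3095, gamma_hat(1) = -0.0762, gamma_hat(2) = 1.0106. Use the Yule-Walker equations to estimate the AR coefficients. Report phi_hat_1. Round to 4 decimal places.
\hat\phi_{1} = -0.0160

The Yule-Walker equations for an AR(p) process read, in matrix form,
  Gamma_p phi = r_p,   with   (Gamma_p)_{ij} = gamma(|i - j|),
                       (r_p)_i = gamma(i),   i,j = 1..p.
Substitute the sample gammas (Toeplitz matrix and right-hand side of size 2):
  Gamma_p = [[3.3095, -0.0762], [-0.0762, 3.3095]]
  r_p     = [-0.0762, 1.0106]
Written out:
  3.3095 phi_1 - 0.0762 phi_2 = -0.0762
  -0.0762 phi_1 + 3.3095 phi_2 = 1.0106
Solve by Cramer's rule:
  det = gamma(0)^2 - gamma(1)^2 = (3.3095)^2 - (-0.0762)^2 = 10.95279025 - 0.00580644 = 10.94698381
  phi_hat_1 = [gamma(1) gamma(0) - gamma(1) gamma(2)] / det = [(-0.0762)(3.3095) - (-0.0762)(1.0106)] / 10.94698381 = -0.17517618 / 10.94698381 = -0.016
  phi_hat_2 = [gamma(0) gamma(2) - gamma(1)^2] / det = [(3.3095)(1.0106) - (-0.0762)^2] / 10.94698381 = 3.33877426 / 10.94698381 = 0.305
So phi_hat = [-0.0160, 0.3050].
Therefore phi_hat_1 = -0.0160.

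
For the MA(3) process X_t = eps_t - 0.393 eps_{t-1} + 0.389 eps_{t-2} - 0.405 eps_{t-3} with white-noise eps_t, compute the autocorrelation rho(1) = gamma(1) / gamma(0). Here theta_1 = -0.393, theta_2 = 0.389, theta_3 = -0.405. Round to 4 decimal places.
\rho(1) = -0.4786

For an MA(q) process with theta_0 = 1, the autocovariance is
  gamma(k) = sigma^2 * sum_{i=0..q-k} theta_i * theta_{i+k},
and rho(k) = gamma(k) / gamma(0). Sigma^2 cancels.
  numerator   = (1)*(-0.393) + (-0.393)*(0.389) + (0.389)*(-0.405) = -0.703422.
  denominator = (1)^2 + (-0.393)^2 + (0.389)^2 + (-0.405)^2 = 1.469795.
  rho(1) = -0.703422 / 1.469795 = -0.4786.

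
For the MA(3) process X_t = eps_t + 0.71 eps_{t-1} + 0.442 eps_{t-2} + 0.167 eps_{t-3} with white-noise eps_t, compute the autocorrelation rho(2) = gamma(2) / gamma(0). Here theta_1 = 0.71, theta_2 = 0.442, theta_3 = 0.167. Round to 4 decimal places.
\rho(2) = 0.3245

For an MA(q) process with theta_0 = 1, the autocovariance is
  gamma(k) = sigma^2 * sum_{i=0..q-k} theta_i * theta_{i+k},
and rho(k) = gamma(k) / gamma(0). Sigma^2 cancels.
  numerator   = (1)*(0.442) + (0.71)*(0.167) = 0.56057.
  denominator = (1)^2 + (0.71)^2 + (0.442)^2 + (0.167)^2 = 1.727353.
  rho(2) = 0.56057 / 1.727353 = 0.3245.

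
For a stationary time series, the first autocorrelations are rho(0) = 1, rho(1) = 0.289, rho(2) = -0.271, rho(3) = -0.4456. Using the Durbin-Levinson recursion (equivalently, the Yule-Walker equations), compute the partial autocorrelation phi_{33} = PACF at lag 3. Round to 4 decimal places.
\phi_{33} = -0.2890

The PACF at lag k is phi_{kk}, the last component of the solution
to the Yule-Walker system G_k phi = r_k where
  (G_k)_{ij} = rho(|i - j|), (r_k)_i = rho(i), i,j = 1..k.
Equivalently, Durbin-Levinson gives phi_{kk} iteratively:
  phi_{11} = rho(1)
  phi_{kk} = [rho(k) - sum_{j=1..k-1} phi_{k-1,j} rho(k-j)]
            / [1 - sum_{j=1..k-1} phi_{k-1,j} rho(j)],
  phi_{k,j} = phi_{k-1,j} - phi_{kk} phi_{k-1,k-j},  j = 1..k-1.
Step k = 1:
  phi_11 = rho(1) = 0.289.
Step k = 2:
  phi_22 = [rho(2) - phi_11 rho(1)] / [1 - phi_11 rho(1)] = [-0.271 - (0.289)(0.289)] / [1 - (0.289)(0.289)]
         = -0.354521 / 0.916479 = -0.386829.
  Update: phi_21 = phi_11 - phi_22 phi_11 = 0.289 - (-0.386829)(0.289) = 0.400794.
Step k = 3:
  phi_33 = [rho(3) - phi_21 rho(2) - phi_22 rho(1)] / [1 - phi_21 rho(1) - phi_22 rho(2)]
    numerator   = -0.4456 - (0.400794)(-0.271) - (-0.386829)(0.289) = -0.22519122
    denominator = 1 - (0.400794)(0.289) - (-0.386829)(-0.271) = 0.77933986
  phi_33 = -0.22519122 / 0.77933986 = -0.289.
Therefore phi_{33} = -0.2890.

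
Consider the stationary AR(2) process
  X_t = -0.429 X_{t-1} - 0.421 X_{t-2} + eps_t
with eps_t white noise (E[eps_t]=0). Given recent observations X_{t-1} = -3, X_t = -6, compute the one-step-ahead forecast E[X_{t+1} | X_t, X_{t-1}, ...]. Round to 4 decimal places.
E[X_{t+1} \mid \mathcal F_t] = 3.8370

For an AR(p) model X_t = c + sum_i phi_i X_{t-i} + eps_t, the
one-step-ahead conditional mean is
  E[X_{t+1} | X_t, ...] = c + sum_i phi_i X_{t+1-i}.
Substitute known values:
  E[X_{t+1} | ...] = (-0.429) * (-6) + (-0.421) * (-3)
                   = 3.8370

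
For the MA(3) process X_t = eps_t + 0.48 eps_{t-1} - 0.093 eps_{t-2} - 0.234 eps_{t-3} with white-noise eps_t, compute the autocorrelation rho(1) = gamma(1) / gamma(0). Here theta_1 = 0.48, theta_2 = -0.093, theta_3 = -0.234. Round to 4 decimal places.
\rho(1) = 0.3533

For an MA(q) process with theta_0 = 1, the autocovariance is
  gamma(k) = sigma^2 * sum_{i=0..q-k} theta_i * theta_{i+k},
and rho(k) = gamma(k) / gamma(0). Sigma^2 cancels.
  numerator   = (1)*(0.48) + (0.48)*(-0.093) + (-0.093)*(-0.234) = 0.457122.
  denominator = (1)^2 + (0.48)^2 + (-0.093)^2 + (-0.234)^2 = 1.293805.
  rho(1) = 0.457122 / 1.293805 = 0.3533.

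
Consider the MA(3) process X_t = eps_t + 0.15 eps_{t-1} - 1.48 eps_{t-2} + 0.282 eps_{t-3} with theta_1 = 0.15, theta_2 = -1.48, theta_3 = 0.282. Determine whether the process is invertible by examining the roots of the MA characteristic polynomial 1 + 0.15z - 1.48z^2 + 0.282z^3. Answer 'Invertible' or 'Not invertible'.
\text{Not invertible}

The MA(q) characteristic polynomial is P(z) = 1 + 0.15z - 1.48z^2 + 0.282z^3.
Invertibility requires all roots to lie outside the unit circle, i.e. |z| > 1 for every root.
Degree 3: look for a simple real root z0 first, then factor out (1 - z/z0) and solve the remaining quadratic.
Testing z0 = 5: P(5) = 1 + (0.15)(5) + (-1.48)(5)^2 + (0.282)(5)^3
  = 1 + (0.75) + (-37) + (35.25) = 0.  So z_0 = 5 is a root, |z_0| = 5.
Divide out the factor (1 - 0.2 z) = (1 - z/z0) (since 1/z0 = 0.2):
  P(z) = (1 - 0.2 z)(1 + (0.35) z + (-1.41) z^2)
  [check: z-coef 0.35 - (0.2) = 0.15; z^2-coef -1.41 - (0.2)(0.35) = -1.48; z^3-coef -(0.2)(-1.41) = 0.282.]
Remaining roots from the quadratic factor 1 + (0.35) z + (-1.41) z^2:
  Set 1 + (0.35) z + (-1.41) z^2 = 0, i.e. a z^2 + b z + c = 0 with a = -1.41, b = 0.35, c = 1.
  Discriminant D = b^2 - 4ac = (0.35)^2 - 4*(-1.41)*1 = 0.1225 - (-5.64) = 5.7625.
  D >= 0, so the roots are real: z = (-b +/- sqrt(D)) / (2a) = (-0.35 +/- 2.400521) / (-2.82).
    z_1 = (-0.35 + 2.400521) / (-2.82) = -0.7271,   |z_1| = 0.7271.
    z_2 = (-0.35 - 2.400521) / (-2.82) = 0.9754,   |z_2| = 0.9754.
Moduli of all roots: 5.0000, 0.7271, 0.9754.
All moduli strictly greater than 1? No.
Verdict: Not invertible.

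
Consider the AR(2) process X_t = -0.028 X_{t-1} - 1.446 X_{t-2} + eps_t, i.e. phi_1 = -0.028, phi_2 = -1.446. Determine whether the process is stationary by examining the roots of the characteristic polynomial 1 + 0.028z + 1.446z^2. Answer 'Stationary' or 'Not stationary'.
\text{Not stationary}

The AR(p) characteristic polynomial is P(z) = 1 + 0.028z + 1.446z^2.
Stationarity requires all roots to lie outside the unit circle, i.e. |z| > 1 for every root.
Set 1 + (0.028) z + (1.446) z^2 = 0, i.e. a z^2 + b z + c = 0 with a = 1.446, b = 0.028, c = 1.
Discriminant D = b^2 - 4ac = (0.028)^2 - 4*(1.446)*1 = 0.000784 - (5.784) = -5.783216.
D < 0, so the roots are the complex-conjugate pair z = (-b +/- i sqrt(-D)) / (2a) = -0.0097 +/- 0.8315i.
For a conjugate pair |z|^2 = z * conj(z) = (product of roots) = c/a = 1/(1.446) = 0.691563, so |z| = sqrt(0.691563) = 0.8316 for both roots.
Moduli of all roots: 0.8316, 0.8316.
All moduli strictly greater than 1? No.
Verdict: Not stationary.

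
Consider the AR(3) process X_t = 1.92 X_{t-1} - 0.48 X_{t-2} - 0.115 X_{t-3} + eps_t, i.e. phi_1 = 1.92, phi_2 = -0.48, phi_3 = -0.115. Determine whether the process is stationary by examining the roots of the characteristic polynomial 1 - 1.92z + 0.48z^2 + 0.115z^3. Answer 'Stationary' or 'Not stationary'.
\text{Not stationary}

The AR(p) characteristic polynomial is P(z) = 1 - 1.92z + 0.48z^2 + 0.115z^3.
Stationarity requires all roots to lie outside the unit circle, i.e. |z| > 1 for every root.
Degree 3: look for a simple real root z0 first, then factor out (1 - z/z0) and solve the remaining quadratic.
Testing z0 = 2: P(2) = 1 + (-1.92)(2) + (0.48)(2)^2 + (0.115)(2)^3
  = 1 + (-3.84) + (1.92) + (0.92) = 0.  So z_0 = 2 is a root, |z_0| = 2.
Divide out the factor (1 - 0.5 z) = (1 - z/z0) (since 1/z0 = 0.5):
  P(z) = (1 - 0.5 z)(1 + (-1.42) z + (-0.23) z^2)
  [check: z-coef -1.42 - (0.5) = -1.92; z^2-coef -0.23 - (0.5)(-1.42) = 0.48; z^3-coef -(0.5)(-0.23) = 0.115.]
Remaining roots from the quadratic factor 1 + (-1.42) z + (-0.23) z^2:
  Set 1 + (-1.42) z + (-0.23) z^2 = 0, i.e. a z^2 + b z + c = 0 with a = -0.23, b = -1.42, c = 1.
  Discriminant D = b^2 - 4ac = (-1.42)^2 - 4*(-0.23)*1 = 2.0164 - (-0.92) = 2.9364.
  D >= 0, so the roots are real: z = (-b +/- sqrt(D)) / (2a) = (1.42 +/- 1.713593) / (-0.46).
    z_1 = (1.42 + 1.713593) / (-0.46) = -6.8122,   |z_1| = 6.8122.
    z_2 = (1.42 - 1.713593) / (-0.46) = 0.6382,   |z_2| = 0.6382.
Moduli of all roots: 2.0000, 6.8122, 0.6382.
All moduli strictly greater than 1? No.
Verdict: Not stationary.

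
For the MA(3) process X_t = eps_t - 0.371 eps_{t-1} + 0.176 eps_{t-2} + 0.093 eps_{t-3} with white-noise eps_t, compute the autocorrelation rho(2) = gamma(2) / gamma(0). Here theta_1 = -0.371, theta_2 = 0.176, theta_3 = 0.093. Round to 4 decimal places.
\rho(2) = 0.1202

For an MA(q) process with theta_0 = 1, the autocovariance is
  gamma(k) = sigma^2 * sum_{i=0..q-k} theta_i * theta_{i+k},
and rho(k) = gamma(k) / gamma(0). Sigma^2 cancels.
  numerator   = (1)*(0.176) + (-0.371)*(0.093) = 0.141497.
  denominator = (1)^2 + (-0.371)^2 + (0.176)^2 + (0.093)^2 = 1.177266.
  rho(2) = 0.141497 / 1.177266 = 0.1202.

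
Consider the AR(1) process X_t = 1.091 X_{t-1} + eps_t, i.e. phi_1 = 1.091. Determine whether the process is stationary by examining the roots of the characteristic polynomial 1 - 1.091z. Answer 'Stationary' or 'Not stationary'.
\text{Not stationary}

The AR(p) characteristic polynomial is P(z) = 1 - 1.091z.
Stationarity requires all roots to lie outside the unit circle, i.e. |z| > 1 for every root.
This is linear in z: 1 + (-1.091) z = 0  =>  z = -1/(-1.091) = 0.91659,  |z| = 0.91659.
Moduli of all roots: 0.9166.
All moduli strictly greater than 1? No.
Verdict: Not stationary.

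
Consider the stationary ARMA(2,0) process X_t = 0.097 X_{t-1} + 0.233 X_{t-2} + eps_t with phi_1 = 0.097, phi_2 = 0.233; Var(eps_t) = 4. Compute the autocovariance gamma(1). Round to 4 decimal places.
\gamma(1) = 0.5436

Multiply the model equation by X_{t-k} and take expectations. With theta_0 = psi_0 = 1 and psi_j the MA(infinity) weights, this gives
  gamma(k) - sum_i phi_i gamma(k-i) = c_k,
  c_k = sigma^2 * sum_{j=k..q} theta_j psi_{j-k}   (c_k = 0 for k > q),
using gamma(-m) = gamma(m).
Pure AR (q = 0): c_0 = sigma^2 = 4, c_k = 0 for k >= 1.
Equations for k = 0, 1, 2 (AR order 2, c_2 = 0):
  (E0) gamma(0) = phi_1 gamma(1) + phi_2 gamma(2) + c_0
  (E1) gamma(1) = phi_1 gamma(0) + phi_2 gamma(1) + c_1
  (E2) gamma(2) = phi_1 gamma(1) + phi_2 gamma(0)
From (E1): gamma(1) = A gamma(0) + B with
  A = phi_1 / (1 - phi_2) = 0.097 / 0.767 = 0.126467,   B = c_1 / (1 - phi_2) = 0 / 0.767 = 0.
Insert (E2) into (E0): gamma(0) (1 - phi_2^2) = phi_1 (1 + phi_2) gamma(1) + c_0.
  phi_1 (1 + phi_2) = (0.097)(1.233) = 0.119601,   1 - phi_2^2 = 0.945711.
Replace gamma(1) by A gamma(0) + B and collect gamma(0):
  gamma(0) [0.945711 - (0.119601)(0.126467)] = c_0 = 4
  gamma(0) * 0.930585 = 4
  gamma(0) = 4 / 0.930585 = 4.298369.
  gamma(1) = A gamma(0) = (0.126467)(4.298369) = 0.543601.
Therefore gamma(1) = 0.5436 (to 4 decimal places).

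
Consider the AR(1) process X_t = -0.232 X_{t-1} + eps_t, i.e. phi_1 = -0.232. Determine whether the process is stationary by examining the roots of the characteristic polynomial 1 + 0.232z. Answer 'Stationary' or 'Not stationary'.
\text{Stationary}

The AR(p) characteristic polynomial is P(z) = 1 + 0.232z.
Stationarity requires all roots to lie outside the unit circle, i.e. |z| > 1 for every root.
This is linear in z: 1 + (0.232) z = 0  =>  z = -1/(0.232) = -4.310345,  |z| = 4.310345.
Moduli of all roots: 4.3103.
All moduli strictly greater than 1? Yes.
Verdict: Stationary.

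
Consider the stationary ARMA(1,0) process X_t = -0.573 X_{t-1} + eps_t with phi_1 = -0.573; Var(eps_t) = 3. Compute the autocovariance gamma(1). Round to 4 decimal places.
\gamma(1) = -2.5593

Multiply the model equation by X_{t-k} and take expectations. With theta_0 = psi_0 = 1 and psi_j the MA(infinity) weights, this gives
  gamma(k) - sum_i phi_i gamma(k-i) = c_k,
  c_k = sigma^2 * sum_{j=k..q} theta_j psi_{j-k}   (c_k = 0 for k > q),
using gamma(-m) = gamma(m).
Pure AR (q = 0): c_0 = sigma^2 = 3, c_k = 0 for k >= 1.
Equations for k = 0 and k = 1 (AR order 1):
  gamma(0) = phi_1 gamma(1) + c_0
  gamma(1) = phi_1 gamma(0) + c_1
Substituting the second into the first: gamma(0) (1 - phi_1^2) = c_0 + phi_1 c_1, so
  gamma(0) = c_0 / (1 - phi_1^2) = 3 / (1 - (-0.573)^2) = 3 / 0.671671 = 4.466472.
  gamma(1) = phi_1 gamma(0) = (-0.573)(4.466472) = -2.559289.
Therefore gamma(1) = -2.5593 (to 4 decimal places).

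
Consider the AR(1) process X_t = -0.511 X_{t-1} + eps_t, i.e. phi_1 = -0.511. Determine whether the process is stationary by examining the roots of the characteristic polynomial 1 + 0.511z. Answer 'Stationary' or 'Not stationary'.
\text{Stationary}

The AR(p) characteristic polynomial is P(z) = 1 + 0.511z.
Stationarity requires all roots to lie outside the unit circle, i.e. |z| > 1 for every root.
This is linear in z: 1 + (0.511) z = 0  =>  z = -1/(0.511) = -1.956947,  |z| = 1.956947.
Moduli of all roots: 1.9569.
All moduli strictly greater than 1? Yes.
Verdict: Stationary.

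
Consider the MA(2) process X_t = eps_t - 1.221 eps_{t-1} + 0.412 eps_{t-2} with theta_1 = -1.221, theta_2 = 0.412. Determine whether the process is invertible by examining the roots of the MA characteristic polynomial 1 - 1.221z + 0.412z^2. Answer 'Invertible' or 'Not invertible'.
\text{Invertible}

The MA(q) characteristic polynomial is P(z) = 1 - 1.221z + 0.412z^2.
Invertibility requires all roots to lie outside the unit circle, i.e. |z| > 1 for every root.
Set 1 + (-1.221) z + (0.412) z^2 = 0, i.e. a z^2 + b z + c = 0 with a = 0.412, b = -1.221, c = 1.
Discriminant D = b^2 - 4ac = (-1.221)^2 - 4*(0.412)*1 = 1.490841 - (1.648) = -0.157159.
D < 0, so the roots are the complex-conjugate pair z = (-b +/- i sqrt(-D)) / (2a) = 1.4818 +/- 0.4811i.
For a conjugate pair |z|^2 = z * conj(z) = (product of roots) = c/a = 1/(0.412) = 2.427184, so |z| = sqrt(2.427184) = 1.5579 for both roots.
Moduli of all roots: 1.5579, 1.5579.
All moduli strictly greater than 1? Yes.
Verdict: Invertible.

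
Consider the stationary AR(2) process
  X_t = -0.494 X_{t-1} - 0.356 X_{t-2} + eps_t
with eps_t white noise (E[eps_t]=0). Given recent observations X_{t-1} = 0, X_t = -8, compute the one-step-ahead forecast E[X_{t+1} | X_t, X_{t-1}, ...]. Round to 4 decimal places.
E[X_{t+1} \mid \mathcal F_t] = 3.9520

For an AR(p) model X_t = c + sum_i phi_i X_{t-i} + eps_t, the
one-step-ahead conditional mean is
  E[X_{t+1} | X_t, ...] = c + sum_i phi_i X_{t+1-i}.
Substitute known values:
  E[X_{t+1} | ...] = (-0.494) * (-8) + (-0.356) * (0)
                   = 3.9520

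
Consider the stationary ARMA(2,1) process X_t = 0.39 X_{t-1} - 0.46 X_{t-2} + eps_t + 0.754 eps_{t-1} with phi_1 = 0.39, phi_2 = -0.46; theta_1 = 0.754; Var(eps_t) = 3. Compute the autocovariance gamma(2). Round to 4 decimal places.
\gamma(2) = -2.2700

Multiply the model equation by X_{t-k} and take expectations. With theta_0 = psi_0 = 1 and psi_j the MA(infinity) weights, this gives
  gamma(k) - sum_i phi_i gamma(k-i) = c_k,
  c_k = sigma^2 * sum_{j=k..q} theta_j psi_{j-k}   (c_k = 0 for k > q),
using gamma(-m) = gamma(m).
psi-weights needed (psi_j = theta_j + sum_i phi_i psi_{j-i}):
  psi_1 = theta_1 + phi_1 = 0.754 + (0.39) = 1.144
Right-hand sides:
  c_0 = sigma^2 (1 + theta_1 psi_1) = 3 * (1 + (0.754)(1.144)) = 3 * 1.862576 = 5.587728
  c_1 = sigma^2 theta_1 = 3 * (0.754) = 2.262
  c_2 = 0
Equations for k = 0, 1, 2 (AR order 2, c_2 = 0):
  (E0) gamma(0) = phi_1 gamma(1) + phi_2 gamma(2) + c_0
  (E1) gamma(1) = phi_1 gamma(0) + phi_2 gamma(1) + c_1
  (E2) gamma(2) = phi_1 gamma(1) + phi_2 gamma(0)
From (E1): gamma(1) = A gamma(0) + B with
  A = phi_1 / (1 - phi_2) = 0.39 / 1.46 = 0.267123,   B = c_1 / (1 - phi_2) = 2.262 / 1.46 = 1.549315.
Insert (E2) into (E0): gamma(0) (1 - phi_2^2) = phi_1 (1 + phi_2) gamma(1) + c_0.
  phi_1 (1 + phi_2) = (0.39)(0.54) = 0.2106,   1 - phi_2^2 = 0.7884.
Replace gamma(1) by A gamma(0) + B and collect gamma(0):
  gamma(0) [0.7884 - (0.2106)(0.267123)] = (0.2106)(1.549315) + 5.587728
  gamma(0) * 0.732144 = 5.914014
  gamma(0) = 5.914014 / 0.732144 = 8.077667.
  gamma(1) = A gamma(0) + B = (0.267123)(8.077667) + (1.549315) = 3.707048.
  gamma(2) = phi_1 gamma(1) + phi_2 gamma(0) = (0.39)(3.707048) + (-0.46)(8.077667) = -2.269978.
Therefore gamma(2) = -2.2700 (to 4 decimal places).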